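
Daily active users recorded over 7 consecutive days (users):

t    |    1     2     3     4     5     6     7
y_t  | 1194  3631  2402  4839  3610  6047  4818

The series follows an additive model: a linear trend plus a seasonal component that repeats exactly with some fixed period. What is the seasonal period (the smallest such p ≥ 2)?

2

First differences y_{t+1} − y_t: 2437, -1229, 2437, -1229, 2437, -1229, …
The difference pattern repeats every 2 terms and not for any smaller step, so p = 2.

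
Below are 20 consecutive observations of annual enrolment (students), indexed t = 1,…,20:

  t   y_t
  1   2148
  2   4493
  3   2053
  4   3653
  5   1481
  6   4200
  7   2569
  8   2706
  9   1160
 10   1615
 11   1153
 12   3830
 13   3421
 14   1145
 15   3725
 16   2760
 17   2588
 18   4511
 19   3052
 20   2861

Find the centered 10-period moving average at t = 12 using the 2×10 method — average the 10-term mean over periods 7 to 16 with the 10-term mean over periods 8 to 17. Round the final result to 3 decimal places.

Sum over 7–16: 2569 + 2706 + 1160 + 1615 + 1153 + 3830 + 3421 + 1145 + 3725 + 2760 = 24084
Sum over 8–17: 2706 + 1160 + 1615 + 1153 + 3830 + 3421 + 1145 + 3725 + 2760 + 2588 = 24103
CMA at t=12 = (24084 + 24103) / (2·10) = 48187 / 20 = 2409.350

2409.350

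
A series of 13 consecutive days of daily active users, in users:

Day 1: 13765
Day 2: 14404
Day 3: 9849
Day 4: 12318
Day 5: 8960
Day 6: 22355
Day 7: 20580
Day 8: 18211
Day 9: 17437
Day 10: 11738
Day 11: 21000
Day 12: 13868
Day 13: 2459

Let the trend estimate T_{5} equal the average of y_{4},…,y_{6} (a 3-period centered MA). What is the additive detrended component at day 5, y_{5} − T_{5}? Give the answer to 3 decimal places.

Trend T_5 = (12318 + 8960 + 22355) / 3 = 43633/3 = 14544.33333
Detrended value: 8960 − 14544.33333 = -5584.333

-5584.333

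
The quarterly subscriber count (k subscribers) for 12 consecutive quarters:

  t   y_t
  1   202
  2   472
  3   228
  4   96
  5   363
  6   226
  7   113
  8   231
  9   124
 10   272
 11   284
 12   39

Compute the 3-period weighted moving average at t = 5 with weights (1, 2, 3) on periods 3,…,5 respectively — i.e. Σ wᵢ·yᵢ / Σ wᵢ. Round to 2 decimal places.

251.50

Weighted sum: 1·228 + 2·96 + 3·363 = 228 + 192 + 1089 = 1509
Weight total: 1 + 2 + 3 = 6
WMA = 1509 / 6 = 251.50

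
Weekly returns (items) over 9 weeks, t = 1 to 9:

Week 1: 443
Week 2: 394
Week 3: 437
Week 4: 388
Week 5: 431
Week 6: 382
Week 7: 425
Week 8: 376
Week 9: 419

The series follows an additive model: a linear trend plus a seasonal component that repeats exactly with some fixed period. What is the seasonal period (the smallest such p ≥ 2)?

First differences y_{t+1} − y_t: -49, 43, -49, 43, -49, 43, …
The difference pattern repeats every 2 terms and not for any smaller step, so p = 2.

2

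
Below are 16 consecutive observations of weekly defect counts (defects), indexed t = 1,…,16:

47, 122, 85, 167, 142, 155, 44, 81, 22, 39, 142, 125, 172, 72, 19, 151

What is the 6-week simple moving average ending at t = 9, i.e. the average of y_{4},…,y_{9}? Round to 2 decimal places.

Sum of periods 4–9: 167 + 142 + 155 + 44 + 81 + 22 = 611
Divide by 6: 611 / 6 = 101.83

101.83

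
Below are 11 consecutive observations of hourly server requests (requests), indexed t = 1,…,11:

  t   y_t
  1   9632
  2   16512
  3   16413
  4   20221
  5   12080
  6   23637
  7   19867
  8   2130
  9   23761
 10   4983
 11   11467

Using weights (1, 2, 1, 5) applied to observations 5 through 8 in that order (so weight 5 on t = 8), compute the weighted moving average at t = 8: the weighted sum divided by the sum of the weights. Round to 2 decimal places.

9985.67

Weighted sum: 1·12080 + 2·23637 + 1·19867 + 5·2130 = 12080 + 47274 + 19867 + 10650 = 89871
Weight total: 1 + 2 + 1 + 5 = 9
WMA = 89871 / 9 = 9985.67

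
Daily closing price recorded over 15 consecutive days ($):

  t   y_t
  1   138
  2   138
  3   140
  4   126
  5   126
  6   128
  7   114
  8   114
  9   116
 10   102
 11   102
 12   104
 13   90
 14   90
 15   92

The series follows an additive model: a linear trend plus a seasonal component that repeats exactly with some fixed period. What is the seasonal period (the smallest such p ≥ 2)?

3

First differences y_{t+1} − y_t: 0, 2, -14, 0, 2, -14, 0, 2, …
The difference pattern repeats every 3 terms and not for any smaller step, so p = 3.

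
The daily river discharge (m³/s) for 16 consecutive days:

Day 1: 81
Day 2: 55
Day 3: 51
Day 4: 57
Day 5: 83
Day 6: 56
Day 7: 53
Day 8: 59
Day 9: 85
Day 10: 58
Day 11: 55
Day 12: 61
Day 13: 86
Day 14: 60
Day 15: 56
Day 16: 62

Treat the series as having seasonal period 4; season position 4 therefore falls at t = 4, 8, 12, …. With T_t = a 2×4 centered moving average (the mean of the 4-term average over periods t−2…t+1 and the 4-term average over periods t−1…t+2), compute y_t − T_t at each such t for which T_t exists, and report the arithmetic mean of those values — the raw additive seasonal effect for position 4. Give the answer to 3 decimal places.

Season position 4 occurs at t = 4, 8, 12 (where T_t is defined).
t=4: T_4 = 61.62500; y_4 − T_4 = 57 − 61.62500 = -4.62500
t=8: T_8 = 63.50000; y_8 − T_8 = 59 − 63.50000 = -4.50000
t=12: T_12 = 65.25000; y_12 − T_12 = 61 − 65.25000 = -4.25000
Mean deviation: (-4.62500 + -4.50000 + -4.25000) / 3 = -4.458

-4.458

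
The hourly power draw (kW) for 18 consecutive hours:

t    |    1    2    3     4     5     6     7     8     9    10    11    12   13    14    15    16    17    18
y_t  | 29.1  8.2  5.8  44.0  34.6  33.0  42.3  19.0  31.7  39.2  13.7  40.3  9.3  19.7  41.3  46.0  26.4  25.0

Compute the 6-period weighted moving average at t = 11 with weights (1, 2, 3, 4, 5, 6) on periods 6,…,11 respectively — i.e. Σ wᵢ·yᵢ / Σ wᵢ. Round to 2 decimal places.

27.60

Weighted sum: 1·33.0 + 2·42.3 + 3·19.0 + 4·31.7 + 5·39.2 + 6·13.7 = 33.0 + 84.6 + 57.0 + 126.8 + 196.0 + 82.2 = 579.6
Weight total: 1 + 2 + 3 + 4 + 5 + 6 = 21
WMA = 579.6 / 21 = 27.60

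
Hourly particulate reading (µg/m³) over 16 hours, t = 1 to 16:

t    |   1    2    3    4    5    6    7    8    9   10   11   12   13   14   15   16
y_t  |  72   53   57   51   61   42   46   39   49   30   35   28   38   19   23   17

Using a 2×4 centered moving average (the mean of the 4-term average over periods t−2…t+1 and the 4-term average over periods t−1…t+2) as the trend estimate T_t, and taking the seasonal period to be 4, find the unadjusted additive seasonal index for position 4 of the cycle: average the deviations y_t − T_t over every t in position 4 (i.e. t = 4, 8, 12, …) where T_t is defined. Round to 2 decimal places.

Season position 4 occurs at t = 4, 8, 12 (where T_t is defined).
t=4: T_4 = 54.1250; y_4 − T_4 = 51 − 54.1250 = -3.1250
t=8: T_8 = 42.5000; y_8 − T_8 = 39 − 42.5000 = -3.5000
t=12: T_12 = 31.3750; y_12 − T_12 = 28 − 31.3750 = -3.3750
Mean deviation: (-3.1250 + -3.5000 + -3.3750) / 3 = -3.33

-3.33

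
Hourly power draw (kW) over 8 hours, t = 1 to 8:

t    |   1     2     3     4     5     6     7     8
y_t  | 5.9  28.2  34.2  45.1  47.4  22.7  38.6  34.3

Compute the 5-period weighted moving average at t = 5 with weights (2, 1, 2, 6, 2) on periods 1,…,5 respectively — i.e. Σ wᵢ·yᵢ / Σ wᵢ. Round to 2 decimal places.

36.45

Weighted sum: 2·5.9 + 1·28.2 + 2·34.2 + 6·45.1 + 2·47.4 = 11.8 + 28.2 + 68.4 + 270.6 + 94.8 = 473.8
Weight total: 2 + 1 + 2 + 6 + 2 = 13
WMA = 473.8 / 13 = 36.45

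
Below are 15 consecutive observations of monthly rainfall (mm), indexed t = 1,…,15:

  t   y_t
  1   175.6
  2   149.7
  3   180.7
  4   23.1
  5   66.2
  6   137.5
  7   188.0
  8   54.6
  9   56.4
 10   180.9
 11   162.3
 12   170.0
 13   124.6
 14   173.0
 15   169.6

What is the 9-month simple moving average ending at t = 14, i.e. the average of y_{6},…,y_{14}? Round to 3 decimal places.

Sum of periods 6–14: 137.5 + 188.0 + 54.6 + 56.4 + 180.9 + 162.3 + 170.0 + 124.6 + 173.0 = 1247.3
Divide by 9: 1247.3 / 9 = 138.589

138.589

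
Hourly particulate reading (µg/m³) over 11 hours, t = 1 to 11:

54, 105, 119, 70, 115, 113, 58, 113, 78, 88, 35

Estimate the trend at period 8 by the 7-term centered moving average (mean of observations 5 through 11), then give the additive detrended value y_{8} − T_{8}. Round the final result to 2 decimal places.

27.29

Trend T_8 = (115 + 113 + 58 + 113 + 78 + 88 + 35) / 7 = 600/7 = 85.7143
Detrended value: 113 − 85.7143 = 27.29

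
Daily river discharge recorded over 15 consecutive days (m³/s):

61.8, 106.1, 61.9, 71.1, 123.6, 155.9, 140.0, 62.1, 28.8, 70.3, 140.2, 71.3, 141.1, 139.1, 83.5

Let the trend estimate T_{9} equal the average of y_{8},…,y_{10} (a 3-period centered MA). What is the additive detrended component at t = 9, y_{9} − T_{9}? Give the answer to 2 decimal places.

Trend T_9 = (62.1 + 28.8 + 70.3) / 3 = 161.2/3 = 53.7333
Detrended value: 28.8 − 53.7333 = -24.93

-24.93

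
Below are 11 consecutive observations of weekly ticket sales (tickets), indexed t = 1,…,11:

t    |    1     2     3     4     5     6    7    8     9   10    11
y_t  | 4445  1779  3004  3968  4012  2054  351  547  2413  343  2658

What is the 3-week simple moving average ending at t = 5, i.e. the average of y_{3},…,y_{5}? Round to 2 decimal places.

3661.33

Sum of periods 3–5: 3004 + 3968 + 4012 = 10984
Divide by 3: 10984 / 3 = 3661.33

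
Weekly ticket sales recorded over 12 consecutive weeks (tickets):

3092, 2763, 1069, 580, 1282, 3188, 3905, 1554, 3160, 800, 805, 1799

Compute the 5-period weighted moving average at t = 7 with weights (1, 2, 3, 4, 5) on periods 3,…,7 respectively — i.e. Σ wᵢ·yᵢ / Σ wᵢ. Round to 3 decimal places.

Weighted sum: 1·1069 + 2·580 + 3·1282 + 4·3188 + 5·3905 = 1069 + 1160 + 3846 + 12752 + 19525 = 38352
Weight total: 1 + 2 + 3 + 4 + 5 = 15
WMA = 38352 / 15 = 2556.800

2556.800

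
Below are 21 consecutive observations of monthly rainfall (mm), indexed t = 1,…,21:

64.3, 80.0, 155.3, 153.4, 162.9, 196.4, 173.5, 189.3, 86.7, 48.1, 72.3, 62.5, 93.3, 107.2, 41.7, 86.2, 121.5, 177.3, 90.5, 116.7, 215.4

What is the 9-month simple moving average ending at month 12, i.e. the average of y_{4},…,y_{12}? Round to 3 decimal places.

Sum of periods 4–12: 153.4 + 162.9 + 196.4 + 173.5 + 189.3 + 86.7 + 48.1 + 72.3 + 62.5 = 1145.1
Divide by 9: 1145.1 / 9 = 127.233

127.233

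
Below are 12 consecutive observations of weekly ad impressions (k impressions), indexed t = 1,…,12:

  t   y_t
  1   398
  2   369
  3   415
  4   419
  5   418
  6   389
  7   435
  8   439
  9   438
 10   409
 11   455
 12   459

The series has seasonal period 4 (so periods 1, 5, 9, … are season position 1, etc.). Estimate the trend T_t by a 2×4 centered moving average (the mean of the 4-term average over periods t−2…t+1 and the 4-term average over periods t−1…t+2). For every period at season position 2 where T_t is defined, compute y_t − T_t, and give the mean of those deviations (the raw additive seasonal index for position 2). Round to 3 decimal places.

-28.750

Season position 2 occurs at t = 6, 10 (where T_t is defined).
t=6: T_6 = 417.75000; y_6 − T_6 = 389 − 417.75000 = -28.75000
t=10: T_10 = 437.75000; y_10 − T_10 = 409 − 437.75000 = -28.75000
Mean deviation: (-28.75000 + -28.75000) / 2 = -28.750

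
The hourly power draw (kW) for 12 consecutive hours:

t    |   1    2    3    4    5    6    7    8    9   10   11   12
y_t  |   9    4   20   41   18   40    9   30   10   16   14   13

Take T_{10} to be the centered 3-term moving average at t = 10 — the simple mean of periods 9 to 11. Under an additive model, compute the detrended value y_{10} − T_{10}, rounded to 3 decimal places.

2.667

Trend T_10 = (10 + 16 + 14) / 3 = 40/3 = 13.33333
Detrended value: 16 − 13.33333 = 2.667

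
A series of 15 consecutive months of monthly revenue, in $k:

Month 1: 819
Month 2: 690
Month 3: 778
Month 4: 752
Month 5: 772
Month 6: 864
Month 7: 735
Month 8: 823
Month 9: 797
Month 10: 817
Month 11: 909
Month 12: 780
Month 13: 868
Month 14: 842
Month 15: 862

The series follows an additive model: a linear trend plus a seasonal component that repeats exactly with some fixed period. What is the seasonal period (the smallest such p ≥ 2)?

First differences y_{t+1} − y_t: -129, 88, -26, 20, 92, -129, 88, -26, 20, 92, -129, 88, …
The difference pattern repeats every 5 terms and not for any smaller step, so p = 5.

5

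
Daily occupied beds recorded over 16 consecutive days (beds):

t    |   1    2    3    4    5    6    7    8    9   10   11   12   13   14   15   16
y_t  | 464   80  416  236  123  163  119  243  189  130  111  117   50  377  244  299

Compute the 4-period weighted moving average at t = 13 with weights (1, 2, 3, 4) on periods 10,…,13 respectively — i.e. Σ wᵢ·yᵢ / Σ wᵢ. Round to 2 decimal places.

Weighted sum: 1·130 + 2·111 + 3·117 + 4·50 = 130 + 222 + 351 + 200 = 903
Weight total: 1 + 2 + 3 + 4 = 10
WMA = 903 / 10 = 90.30

90.30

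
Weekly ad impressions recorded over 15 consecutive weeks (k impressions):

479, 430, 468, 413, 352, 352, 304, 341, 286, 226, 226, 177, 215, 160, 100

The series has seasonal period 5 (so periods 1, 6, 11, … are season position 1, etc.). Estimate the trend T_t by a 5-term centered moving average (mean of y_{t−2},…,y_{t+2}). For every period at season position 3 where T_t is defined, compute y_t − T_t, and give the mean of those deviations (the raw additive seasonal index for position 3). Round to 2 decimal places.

39.40

Season position 3 occurs at t = 3, 8, 13 (where T_t is defined).
t=3: T_3 = 428.4000; y_3 − T_3 = 468 − 428.4000 = 39.6000
t=8: T_8 = 301.8000; y_8 − T_8 = 341 − 301.8000 = 39.2000
t=13: T_13 = 175.6000; y_13 − T_13 = 215 − 175.6000 = 39.4000
Mean deviation: (39.6000 + 39.2000 + 39.4000) / 3 = 39.40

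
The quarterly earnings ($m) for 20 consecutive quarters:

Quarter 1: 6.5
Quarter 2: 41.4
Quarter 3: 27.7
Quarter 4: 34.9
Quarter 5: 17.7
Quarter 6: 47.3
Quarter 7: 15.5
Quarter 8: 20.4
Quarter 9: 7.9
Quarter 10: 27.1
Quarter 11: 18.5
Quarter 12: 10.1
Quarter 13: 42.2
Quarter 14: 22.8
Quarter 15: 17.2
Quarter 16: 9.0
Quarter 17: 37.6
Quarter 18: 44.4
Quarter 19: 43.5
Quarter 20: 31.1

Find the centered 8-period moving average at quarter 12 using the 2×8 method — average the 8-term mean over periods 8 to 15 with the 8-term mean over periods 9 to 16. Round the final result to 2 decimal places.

20.06

Sum over 8–15: 20.4 + 7.9 + 27.1 + 18.5 + 10.1 + 42.2 + 22.8 + 17.2 = 166.2
Sum over 9–16: 7.9 + 27.1 + 18.5 + 10.1 + 42.2 + 22.8 + 17.2 + 9.0 = 154.8
CMA at t=12 = (166.2 + 154.8) / (2·8) = 321.0 / 16 = 20.06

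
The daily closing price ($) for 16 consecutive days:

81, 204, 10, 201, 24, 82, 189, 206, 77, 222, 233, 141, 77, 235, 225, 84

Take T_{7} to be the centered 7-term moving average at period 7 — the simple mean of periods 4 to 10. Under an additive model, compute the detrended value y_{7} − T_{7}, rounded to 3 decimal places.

Trend T_7 = (201 + 24 + 82 + 189 + 206 + 77 + 222) / 7 = 1001/7 = 143.00000
Detrended value: 189 − 143.00000 = 46.000

46.000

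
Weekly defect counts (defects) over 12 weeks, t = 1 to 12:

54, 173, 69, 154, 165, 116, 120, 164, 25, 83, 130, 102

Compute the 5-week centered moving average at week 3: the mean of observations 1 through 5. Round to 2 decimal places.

123.00

Sum of periods 1–5: 54 + 173 + 69 + 154 + 165 = 615
Divide by 5: 615 / 5 = 123.00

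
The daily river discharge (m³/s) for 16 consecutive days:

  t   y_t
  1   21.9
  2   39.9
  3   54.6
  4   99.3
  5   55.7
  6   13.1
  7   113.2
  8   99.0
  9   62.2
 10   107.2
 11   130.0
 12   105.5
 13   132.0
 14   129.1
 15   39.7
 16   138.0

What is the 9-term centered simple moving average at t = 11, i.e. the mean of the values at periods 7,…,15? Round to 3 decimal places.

Sum of periods 7–15: 113.2 + 99.0 + 62.2 + 107.2 + 130.0 + 105.5 + 132.0 + 129.1 + 39.7 = 917.9
Divide by 9: 917.9 / 9 = 101.989

101.989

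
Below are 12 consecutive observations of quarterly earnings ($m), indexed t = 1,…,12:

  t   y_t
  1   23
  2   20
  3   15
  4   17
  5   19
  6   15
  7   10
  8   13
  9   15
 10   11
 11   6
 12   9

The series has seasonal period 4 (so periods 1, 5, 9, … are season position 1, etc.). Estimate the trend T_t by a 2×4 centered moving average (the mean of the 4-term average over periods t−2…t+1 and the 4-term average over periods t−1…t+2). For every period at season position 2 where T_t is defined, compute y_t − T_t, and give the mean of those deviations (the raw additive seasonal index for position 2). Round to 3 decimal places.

Season position 2 occurs at t = 6, 10 (where T_t is defined).
t=6: T_6 = 14.75000; y_6 − T_6 = 15 − 14.75000 = 0.25000
t=10: T_10 = 10.75000; y_10 − T_10 = 11 − 10.75000 = 0.25000
Mean deviation: (0.25000 + 0.25000) / 2 = 0.250

0.250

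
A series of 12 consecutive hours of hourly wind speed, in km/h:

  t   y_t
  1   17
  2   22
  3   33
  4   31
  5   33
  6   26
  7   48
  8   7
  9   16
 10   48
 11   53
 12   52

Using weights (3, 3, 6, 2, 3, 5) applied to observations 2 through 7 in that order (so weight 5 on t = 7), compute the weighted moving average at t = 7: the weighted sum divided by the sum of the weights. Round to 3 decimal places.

Weighted sum: 3·22 + 3·33 + 6·31 + 2·33 + 3·26 + 5·48 = 66 + 99 + 186 + 66 + 78 + 240 = 735
Weight total: 3 + 3 + 6 + 2 + 3 + 5 = 22
WMA = 735 / 22 = 33.409

33.409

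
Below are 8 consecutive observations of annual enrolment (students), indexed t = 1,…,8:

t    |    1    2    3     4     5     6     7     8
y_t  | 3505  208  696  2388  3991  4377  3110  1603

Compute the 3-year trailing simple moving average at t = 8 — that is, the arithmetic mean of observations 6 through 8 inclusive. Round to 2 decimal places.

Sum of periods 6–8: 4377 + 3110 + 1603 = 9090
Divide by 3: 9090 / 3 = 3030.00

3030.00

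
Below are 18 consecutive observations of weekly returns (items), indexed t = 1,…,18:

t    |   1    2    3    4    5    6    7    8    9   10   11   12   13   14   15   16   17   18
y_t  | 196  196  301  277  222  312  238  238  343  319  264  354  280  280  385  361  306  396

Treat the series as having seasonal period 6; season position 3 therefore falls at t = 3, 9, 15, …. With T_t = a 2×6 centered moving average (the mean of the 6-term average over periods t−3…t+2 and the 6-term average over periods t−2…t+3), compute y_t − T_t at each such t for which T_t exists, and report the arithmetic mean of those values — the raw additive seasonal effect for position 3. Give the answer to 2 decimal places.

Season position 3 occurs at t = 9, 15 (where T_t is defined).
t=9: T_9 = 289.1667; y_9 − T_9 = 343 − 289.1667 = 53.8333
t=15: T_15 = 331.1667; y_15 − T_15 = 385 − 331.1667 = 53.8333
Mean deviation: (53.8333 + 53.8333) / 2 = 53.83

53.83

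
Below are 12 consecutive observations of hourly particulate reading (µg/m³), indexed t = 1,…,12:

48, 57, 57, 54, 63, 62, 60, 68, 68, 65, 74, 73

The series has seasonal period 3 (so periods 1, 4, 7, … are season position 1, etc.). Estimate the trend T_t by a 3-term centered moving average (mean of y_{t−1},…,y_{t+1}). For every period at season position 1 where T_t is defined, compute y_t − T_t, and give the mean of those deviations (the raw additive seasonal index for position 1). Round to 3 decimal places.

-3.778

Season position 1 occurs at t = 4, 7, 10 (where T_t is defined).
t=4: T_4 = 58.00000; y_4 − T_4 = 54 − 58.00000 = -4.00000
t=7: T_7 = 63.33333; y_7 − T_7 = 60 − 63.33333 = -3.33333
t=10: T_10 = 69.00000; y_10 − T_10 = 65 − 69.00000 = -4.00000
Mean deviation: (-4.00000 + -3.33333 + -4.00000) / 3 = -3.778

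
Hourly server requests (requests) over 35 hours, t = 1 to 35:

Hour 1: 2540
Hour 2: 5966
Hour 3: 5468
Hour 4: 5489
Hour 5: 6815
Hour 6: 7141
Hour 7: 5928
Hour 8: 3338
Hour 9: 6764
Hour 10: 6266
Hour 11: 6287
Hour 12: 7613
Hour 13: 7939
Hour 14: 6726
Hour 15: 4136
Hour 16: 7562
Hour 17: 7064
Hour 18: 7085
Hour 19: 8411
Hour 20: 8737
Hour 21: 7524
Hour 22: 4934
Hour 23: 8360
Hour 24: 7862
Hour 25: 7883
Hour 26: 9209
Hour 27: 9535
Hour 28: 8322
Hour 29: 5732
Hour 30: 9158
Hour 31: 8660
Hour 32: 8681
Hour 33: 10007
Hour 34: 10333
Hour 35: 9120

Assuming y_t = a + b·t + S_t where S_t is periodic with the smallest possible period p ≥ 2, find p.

7

First differences y_{t+1} − y_t: 3426, -498, 21, 1326, 326, -1213, -2590, 3426, -498, 21, 1326, 326, -1213, -2590, 3426, -498, …
The difference pattern repeats every 7 terms and not for any smaller step, so p = 7.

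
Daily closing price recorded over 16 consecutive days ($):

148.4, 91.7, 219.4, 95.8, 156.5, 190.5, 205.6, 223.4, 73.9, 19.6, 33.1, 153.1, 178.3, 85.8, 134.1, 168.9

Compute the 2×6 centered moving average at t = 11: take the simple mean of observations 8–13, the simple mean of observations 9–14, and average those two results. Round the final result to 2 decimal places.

102.10

Sum over 8–13: 223.4 + 73.9 + 19.6 + 33.1 + 153.1 + 178.3 = 681.4
Sum over 9–14: 73.9 + 19.6 + 33.1 + 153.1 + 178.3 + 85.8 = 543.8
CMA at t=11 = (681.4 + 543.8) / (2·6) = 1225.2 / 12 = 102.10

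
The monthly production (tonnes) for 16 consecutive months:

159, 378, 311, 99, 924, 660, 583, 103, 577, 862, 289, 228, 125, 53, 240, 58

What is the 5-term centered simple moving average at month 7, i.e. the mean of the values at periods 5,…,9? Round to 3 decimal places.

Sum of periods 5–9: 924 + 660 + 583 + 103 + 577 = 2847
Divide by 5: 2847 / 5 = 569.400

569.400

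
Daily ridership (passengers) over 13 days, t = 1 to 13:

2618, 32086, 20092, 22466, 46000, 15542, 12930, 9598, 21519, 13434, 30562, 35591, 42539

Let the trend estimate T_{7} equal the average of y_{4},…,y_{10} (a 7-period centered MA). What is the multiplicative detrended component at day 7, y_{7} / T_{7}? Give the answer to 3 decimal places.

Trend T_7 = (22466 + 46000 + 15542 + 12930 + 9598 + 21519 + 13434) / 7 = 141489/7 = 20212.71429
Ratio to trend: 12930 / 20212.71429 = 0.640

0.640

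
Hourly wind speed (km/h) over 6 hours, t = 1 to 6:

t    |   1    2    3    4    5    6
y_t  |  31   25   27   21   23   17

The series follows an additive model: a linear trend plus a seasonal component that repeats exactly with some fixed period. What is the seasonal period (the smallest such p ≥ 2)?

2

First differences y_{t+1} − y_t: -6, 2, -6, 2, -6, …
The difference pattern repeats every 2 terms and not for any smaller step, so p = 2.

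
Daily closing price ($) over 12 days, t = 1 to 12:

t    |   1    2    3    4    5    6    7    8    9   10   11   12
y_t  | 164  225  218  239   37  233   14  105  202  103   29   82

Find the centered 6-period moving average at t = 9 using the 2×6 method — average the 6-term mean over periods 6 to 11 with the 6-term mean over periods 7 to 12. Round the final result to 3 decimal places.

Sum over 6–11: 233 + 14 + 105 + 202 + 103 + 29 = 686
Sum over 7–12: 14 + 105 + 202 + 103 + 29 + 82 = 535
CMA at t=9 = (686 + 535) / (2·6) = 1221 / 12 = 101.750

101.750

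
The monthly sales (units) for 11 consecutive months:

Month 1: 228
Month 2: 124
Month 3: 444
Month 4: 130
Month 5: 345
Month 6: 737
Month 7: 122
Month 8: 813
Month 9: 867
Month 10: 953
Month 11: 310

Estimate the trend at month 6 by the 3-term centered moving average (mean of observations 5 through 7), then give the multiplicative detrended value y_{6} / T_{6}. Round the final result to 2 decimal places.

Trend T_6 = (345 + 737 + 122) / 3 = 1204/3 = 401.3333
Ratio to trend: 737 / 401.3333 = 1.84

1.84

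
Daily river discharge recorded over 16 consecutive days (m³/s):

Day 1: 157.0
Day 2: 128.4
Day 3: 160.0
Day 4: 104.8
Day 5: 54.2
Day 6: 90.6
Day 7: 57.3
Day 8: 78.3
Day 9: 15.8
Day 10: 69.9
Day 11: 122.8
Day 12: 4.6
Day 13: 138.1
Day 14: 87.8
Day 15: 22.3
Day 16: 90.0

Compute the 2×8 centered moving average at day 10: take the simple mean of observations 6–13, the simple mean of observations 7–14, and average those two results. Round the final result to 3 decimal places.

72.000

Sum over 6–13: 90.6 + 57.3 + 78.3 + 15.8 + 69.9 + 122.8 + 4.6 + 138.1 = 577.4
Sum over 7–14: 57.3 + 78.3 + 15.8 + 69.9 + 122.8 + 4.6 + 138.1 + 87.8 = 574.6
CMA at t=10 = (577.4 + 574.6) / (2·8) = 1152.0 / 16 = 72.000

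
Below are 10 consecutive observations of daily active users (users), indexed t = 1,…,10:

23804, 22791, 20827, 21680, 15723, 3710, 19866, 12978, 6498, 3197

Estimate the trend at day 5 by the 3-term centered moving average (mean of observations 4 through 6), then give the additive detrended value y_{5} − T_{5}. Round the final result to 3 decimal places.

Trend T_5 = (21680 + 15723 + 3710) / 3 = 41113/3 = 13704.33333
Detrended value: 15723 − 13704.33333 = 2018.667

2018.667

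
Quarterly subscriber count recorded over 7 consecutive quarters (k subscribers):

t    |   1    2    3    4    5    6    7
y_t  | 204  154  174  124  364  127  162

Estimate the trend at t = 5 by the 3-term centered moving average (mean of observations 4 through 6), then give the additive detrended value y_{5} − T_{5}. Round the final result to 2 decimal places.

159.00

Trend T_5 = (124 + 364 + 127) / 3 = 615/3 = 205.0000
Detrended value: 364 − 205.0000 = 159.00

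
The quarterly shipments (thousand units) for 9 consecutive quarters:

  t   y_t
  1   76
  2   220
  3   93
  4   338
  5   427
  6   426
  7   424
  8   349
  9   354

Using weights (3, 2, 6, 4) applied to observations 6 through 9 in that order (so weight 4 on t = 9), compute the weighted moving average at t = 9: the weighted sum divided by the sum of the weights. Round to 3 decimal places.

375.733

Weighted sum: 3·426 + 2·424 + 6·349 + 4·354 = 1278 + 848 + 2094 + 1416 = 5636
Weight total: 3 + 2 + 6 + 4 = 15
WMA = 5636 / 15 = 375.733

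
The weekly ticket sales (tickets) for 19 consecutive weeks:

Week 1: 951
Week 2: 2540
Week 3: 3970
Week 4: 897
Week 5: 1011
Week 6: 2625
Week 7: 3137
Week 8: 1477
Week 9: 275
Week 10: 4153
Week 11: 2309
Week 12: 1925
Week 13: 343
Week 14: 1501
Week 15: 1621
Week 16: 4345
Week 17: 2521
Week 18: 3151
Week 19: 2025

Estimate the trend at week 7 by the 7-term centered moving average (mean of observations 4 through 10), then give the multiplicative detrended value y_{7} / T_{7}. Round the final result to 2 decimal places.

Trend T_7 = (897 + 1011 + 2625 + 3137 + 1477 + 275 + 4153) / 7 = 13575/7 = 1939.2857
Ratio to trend: 3137 / 1939.2857 = 1.62

1.62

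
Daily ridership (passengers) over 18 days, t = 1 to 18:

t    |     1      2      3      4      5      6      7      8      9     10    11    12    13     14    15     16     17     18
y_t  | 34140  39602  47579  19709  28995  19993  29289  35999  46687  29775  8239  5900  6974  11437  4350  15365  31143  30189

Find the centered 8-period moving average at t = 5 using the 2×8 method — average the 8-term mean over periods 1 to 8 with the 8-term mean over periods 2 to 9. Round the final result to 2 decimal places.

Sum over 1–8: 34140 + 39602 + 47579 + 19709 + 28995 + 19993 + 29289 + 35999 = 255306
Sum over 2–9: 39602 + 47579 + 19709 + 28995 + 19993 + 29289 + 35999 + 46687 = 267853
CMA at t=5 = (255306 + 267853) / (2·8) = 523159 / 16 = 32697.44

32697.44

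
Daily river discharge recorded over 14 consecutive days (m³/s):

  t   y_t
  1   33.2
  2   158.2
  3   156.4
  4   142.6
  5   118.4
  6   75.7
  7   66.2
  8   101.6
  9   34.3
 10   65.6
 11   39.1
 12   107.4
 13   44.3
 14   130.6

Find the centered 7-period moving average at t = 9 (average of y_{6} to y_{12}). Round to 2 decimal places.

69.99

Sum of periods 6–12: 75.7 + 66.2 + 101.6 + 34.3 + 65.6 + 39.1 + 107.4 = 489.9
Divide by 7: 489.9 / 7 = 69.99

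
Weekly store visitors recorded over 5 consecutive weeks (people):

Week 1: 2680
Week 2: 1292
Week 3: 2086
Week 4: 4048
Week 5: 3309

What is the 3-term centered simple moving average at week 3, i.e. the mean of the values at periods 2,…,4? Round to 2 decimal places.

2475.33

Sum of periods 2–4: 1292 + 2086 + 4048 = 7426
Divide by 3: 7426 / 3 = 2475.33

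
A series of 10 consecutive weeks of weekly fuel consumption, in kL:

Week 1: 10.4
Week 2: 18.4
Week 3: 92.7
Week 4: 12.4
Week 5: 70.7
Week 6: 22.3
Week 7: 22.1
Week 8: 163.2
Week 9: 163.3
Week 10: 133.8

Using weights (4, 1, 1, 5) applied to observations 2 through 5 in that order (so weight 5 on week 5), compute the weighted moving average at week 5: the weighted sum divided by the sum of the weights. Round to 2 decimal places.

Weighted sum: 4·18.4 + 1·92.7 + 1·12.4 + 5·70.7 = 73.6 + 92.7 + 12.4 + 353.5 = 532.2
Weight total: 4 + 1 + 1 + 5 = 11
WMA = 532.2 / 11 = 48.38

48.38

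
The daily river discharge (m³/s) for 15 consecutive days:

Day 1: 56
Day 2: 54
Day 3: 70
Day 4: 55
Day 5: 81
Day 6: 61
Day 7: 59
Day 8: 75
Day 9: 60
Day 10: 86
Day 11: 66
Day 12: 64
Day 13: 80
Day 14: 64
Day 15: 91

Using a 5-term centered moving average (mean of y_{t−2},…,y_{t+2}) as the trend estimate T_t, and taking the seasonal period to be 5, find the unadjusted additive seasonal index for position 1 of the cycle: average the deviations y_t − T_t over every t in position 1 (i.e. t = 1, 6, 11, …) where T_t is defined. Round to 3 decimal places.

Season position 1 occurs at t = 6, 11 (where T_t is defined).
t=6: T_6 = 66.20000; y_6 − T_6 = 61 − 66.20000 = -5.20000
t=11: T_11 = 71.20000; y_11 − T_11 = 66 − 71.20000 = -5.20000
Mean deviation: (-5.20000 + -5.20000) / 2 = -5.200

-5.200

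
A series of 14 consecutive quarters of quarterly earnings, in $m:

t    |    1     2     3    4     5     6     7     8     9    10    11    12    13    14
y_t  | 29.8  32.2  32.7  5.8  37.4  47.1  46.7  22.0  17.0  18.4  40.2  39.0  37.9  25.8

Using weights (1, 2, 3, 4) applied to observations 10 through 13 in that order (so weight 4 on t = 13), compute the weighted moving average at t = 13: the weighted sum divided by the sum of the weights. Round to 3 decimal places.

Weighted sum: 1·18.4 + 2·40.2 + 3·39.0 + 4·37.9 = 18.4 + 80.4 + 117.0 + 151.6 = 367.4
Weight total: 1 + 2 + 3 + 4 = 10
WMA = 367.4 / 10 = 36.740

36.740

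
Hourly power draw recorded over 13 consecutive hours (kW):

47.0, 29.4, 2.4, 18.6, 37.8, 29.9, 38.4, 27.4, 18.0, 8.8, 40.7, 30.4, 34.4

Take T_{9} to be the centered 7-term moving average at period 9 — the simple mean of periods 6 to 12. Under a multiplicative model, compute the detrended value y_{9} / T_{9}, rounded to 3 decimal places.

Trend T_9 = (29.9 + 38.4 + 27.4 + 18.0 + 8.8 + 40.7 + 30.4) / 7 = 193.6/7 = 27.65714
Ratio to trend: 18.0 / 27.65714 = 0.651

0.651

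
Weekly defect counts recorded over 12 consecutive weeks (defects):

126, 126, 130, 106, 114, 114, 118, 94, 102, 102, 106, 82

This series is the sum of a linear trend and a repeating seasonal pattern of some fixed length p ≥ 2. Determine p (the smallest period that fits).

First differences y_{t+1} − y_t: 0, 4, -24, 8, 0, 4, -24, 8, 0, 4, …
The difference pattern repeats every 4 terms and not for any smaller step, so p = 4.

4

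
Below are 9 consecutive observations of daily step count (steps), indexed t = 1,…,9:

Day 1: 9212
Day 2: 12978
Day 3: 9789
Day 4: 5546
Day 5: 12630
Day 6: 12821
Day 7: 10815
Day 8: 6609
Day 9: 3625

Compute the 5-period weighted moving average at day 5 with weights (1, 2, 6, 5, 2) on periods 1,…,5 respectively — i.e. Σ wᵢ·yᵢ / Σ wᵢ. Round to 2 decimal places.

Weighted sum: 1·9212 + 2·12978 + 6·9789 + 5·5546 + 2·12630 = 9212 + 25956 + 58734 + 27730 + 25260 = 146892
Weight total: 1 + 2 + 6 + 5 + 2 = 16
WMA = 146892 / 16 = 9180.75

9180.75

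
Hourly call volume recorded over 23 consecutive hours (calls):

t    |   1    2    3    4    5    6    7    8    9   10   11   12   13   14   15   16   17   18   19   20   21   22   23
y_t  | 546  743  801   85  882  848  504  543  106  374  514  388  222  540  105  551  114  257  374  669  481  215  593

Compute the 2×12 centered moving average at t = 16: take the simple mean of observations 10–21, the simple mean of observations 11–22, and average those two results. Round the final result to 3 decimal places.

375.792

Sum over 10–21: 374 + 514 + 388 + 222 + 540 + 105 + 551 + 114 + 257 + 374 + 669 + 481 = 4589
Sum over 11–22: 514 + 388 + 222 + 540 + 105 + 551 + 114 + 257 + 374 + 669 + 481 + 215 = 4430
CMA at t=16 = (4589 + 4430) / (2·12) = 9019 / 24 = 375.792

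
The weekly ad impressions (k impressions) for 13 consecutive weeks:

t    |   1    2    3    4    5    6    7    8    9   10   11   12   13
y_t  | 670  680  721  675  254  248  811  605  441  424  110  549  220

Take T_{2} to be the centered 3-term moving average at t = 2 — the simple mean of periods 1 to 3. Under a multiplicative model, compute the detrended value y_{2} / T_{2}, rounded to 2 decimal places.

Trend T_2 = (670 + 680 + 721) / 3 = 2071/3 = 690.3333
Ratio to trend: 680 / 690.3333 = 0.99

0.99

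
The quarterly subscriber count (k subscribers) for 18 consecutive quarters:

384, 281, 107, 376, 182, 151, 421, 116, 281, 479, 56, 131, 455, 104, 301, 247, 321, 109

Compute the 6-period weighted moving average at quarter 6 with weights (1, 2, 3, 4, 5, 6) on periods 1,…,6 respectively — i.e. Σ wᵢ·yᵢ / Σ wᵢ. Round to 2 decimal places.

218.43

Weighted sum: 1·384 + 2·281 + 3·107 + 4·376 + 5·182 + 6·151 = 384 + 562 + 321 + 1504 + 910 + 906 = 4587
Weight total: 1 + 2 + 3 + 4 + 5 + 6 = 21
WMA = 4587 / 21 = 218.43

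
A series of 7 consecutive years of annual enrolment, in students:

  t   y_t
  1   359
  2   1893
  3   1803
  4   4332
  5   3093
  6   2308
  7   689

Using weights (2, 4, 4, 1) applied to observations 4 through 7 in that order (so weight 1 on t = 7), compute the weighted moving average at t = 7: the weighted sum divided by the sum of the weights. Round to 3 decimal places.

Weighted sum: 2·4332 + 4·3093 + 4·2308 + 1·689 = 8664 + 12372 + 9232 + 689 = 30957
Weight total: 2 + 4 + 4 + 1 = 11
WMA = 30957 / 11 = 2814.273

2814.273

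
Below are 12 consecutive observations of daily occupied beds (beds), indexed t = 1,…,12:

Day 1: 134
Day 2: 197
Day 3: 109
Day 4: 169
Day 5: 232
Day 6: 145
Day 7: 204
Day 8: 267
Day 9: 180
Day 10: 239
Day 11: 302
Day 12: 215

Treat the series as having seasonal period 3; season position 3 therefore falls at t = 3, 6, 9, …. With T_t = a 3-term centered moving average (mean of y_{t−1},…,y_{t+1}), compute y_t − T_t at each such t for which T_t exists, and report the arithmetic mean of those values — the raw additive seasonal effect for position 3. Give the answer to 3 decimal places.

Season position 3 occurs at t = 3, 6, 9 (where T_t is defined).
t=3: T_3 = 158.33333; y_3 − T_3 = 109 − 158.33333 = -49.33333
t=6: T_6 = 193.66667; y_6 − T_6 = 145 − 193.66667 = -48.66667
t=9: T_9 = 228.66667; y_9 − T_9 = 180 − 228.66667 = -48.66667
Mean deviation: (-49.33333 + -48.66667 + -48.66667) / 3 = -48.889

-48.889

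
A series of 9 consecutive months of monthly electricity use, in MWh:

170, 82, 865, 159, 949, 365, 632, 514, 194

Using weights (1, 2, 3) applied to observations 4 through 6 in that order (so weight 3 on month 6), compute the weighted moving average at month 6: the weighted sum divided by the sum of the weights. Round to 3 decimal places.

525.333

Weighted sum: 1·159 + 2·949 + 3·365 = 159 + 1898 + 1095 = 3152
Weight total: 1 + 2 + 3 = 6
WMA = 3152 / 6 = 525.333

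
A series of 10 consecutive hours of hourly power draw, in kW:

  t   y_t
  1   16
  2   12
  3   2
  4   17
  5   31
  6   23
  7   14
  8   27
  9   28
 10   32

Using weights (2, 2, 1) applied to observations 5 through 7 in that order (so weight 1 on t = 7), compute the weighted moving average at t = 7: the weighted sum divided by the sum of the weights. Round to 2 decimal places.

24.40

Weighted sum: 2·31 + 2·23 + 1·14 = 62 + 46 + 14 = 122
Weight total: 2 + 2 + 1 = 5
WMA = 122 / 5 = 24.40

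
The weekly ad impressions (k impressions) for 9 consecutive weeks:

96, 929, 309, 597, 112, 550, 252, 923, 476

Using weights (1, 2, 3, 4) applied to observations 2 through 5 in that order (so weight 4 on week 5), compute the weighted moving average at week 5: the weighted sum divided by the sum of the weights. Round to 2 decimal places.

Weighted sum: 1·929 + 2·309 + 3·597 + 4·112 = 929 + 618 + 1791 + 448 = 3786
Weight total: 1 + 2 + 3 + 4 = 10
WMA = 3786 / 10 = 378.60

378.60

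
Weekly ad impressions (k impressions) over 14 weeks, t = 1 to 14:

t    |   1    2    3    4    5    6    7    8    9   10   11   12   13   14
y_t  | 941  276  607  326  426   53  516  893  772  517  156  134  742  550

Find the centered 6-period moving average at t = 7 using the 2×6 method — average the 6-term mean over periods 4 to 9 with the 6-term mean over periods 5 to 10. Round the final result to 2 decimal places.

Sum over 4–9: 326 + 426 + 53 + 516 + 893 + 772 = 2986
Sum over 5–10: 426 + 53 + 516 + 893 + 772 + 517 = 3177
CMA at t=7 = (2986 + 3177) / (2·6) = 6163 / 12 = 513.58

513.58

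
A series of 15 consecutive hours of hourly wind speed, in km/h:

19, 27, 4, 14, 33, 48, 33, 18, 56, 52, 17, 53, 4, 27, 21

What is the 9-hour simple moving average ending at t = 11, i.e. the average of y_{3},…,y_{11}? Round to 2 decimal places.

30.56

Sum of periods 3–11: 4 + 14 + 33 + 48 + 33 + 18 + 56 + 52 + 17 = 275
Divide by 9: 275 / 9 = 30.56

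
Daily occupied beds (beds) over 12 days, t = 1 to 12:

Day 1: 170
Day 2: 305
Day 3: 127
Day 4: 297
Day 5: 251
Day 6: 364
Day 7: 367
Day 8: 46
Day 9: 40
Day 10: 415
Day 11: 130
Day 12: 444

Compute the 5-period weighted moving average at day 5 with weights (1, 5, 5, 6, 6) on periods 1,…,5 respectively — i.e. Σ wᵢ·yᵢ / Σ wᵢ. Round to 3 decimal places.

244.261

Weighted sum: 1·170 + 5·305 + 5·127 + 6·297 + 6·251 = 170 + 1525 + 635 + 1782 + 1506 = 5618
Weight total: 1 + 5 + 5 + 6 + 6 = 23
WMA = 5618 / 23 = 244.261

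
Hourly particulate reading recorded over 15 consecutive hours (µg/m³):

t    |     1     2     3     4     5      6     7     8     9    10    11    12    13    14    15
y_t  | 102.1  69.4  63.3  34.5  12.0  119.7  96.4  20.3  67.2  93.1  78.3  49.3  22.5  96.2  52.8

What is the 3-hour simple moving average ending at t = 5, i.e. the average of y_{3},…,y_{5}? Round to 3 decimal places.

36.600

Sum of periods 3–5: 63.3 + 34.5 + 12.0 = 109.8
Divide by 3: 109.8 / 3 = 36.600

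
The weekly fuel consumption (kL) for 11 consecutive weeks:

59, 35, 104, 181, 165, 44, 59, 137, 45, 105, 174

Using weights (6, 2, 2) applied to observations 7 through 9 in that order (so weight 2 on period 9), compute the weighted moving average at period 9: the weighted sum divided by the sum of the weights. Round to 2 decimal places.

71.80

Weighted sum: 6·59 + 2·137 + 2·45 = 354 + 274 + 90 = 718
Weight total: 6 + 2 + 2 = 10
WMA = 718 / 10 = 71.80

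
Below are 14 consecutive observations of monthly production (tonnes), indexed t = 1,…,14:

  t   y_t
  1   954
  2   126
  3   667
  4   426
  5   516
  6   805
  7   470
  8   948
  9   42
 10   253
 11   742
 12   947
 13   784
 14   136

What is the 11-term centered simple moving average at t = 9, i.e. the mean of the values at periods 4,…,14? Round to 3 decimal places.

551.727

Sum of periods 4–14: 426 + 516 + 805 + 470 + 948 + 42 + 253 + 742 + 947 + 784 + 136 = 6069
Divide by 11: 6069 / 11 = 551.727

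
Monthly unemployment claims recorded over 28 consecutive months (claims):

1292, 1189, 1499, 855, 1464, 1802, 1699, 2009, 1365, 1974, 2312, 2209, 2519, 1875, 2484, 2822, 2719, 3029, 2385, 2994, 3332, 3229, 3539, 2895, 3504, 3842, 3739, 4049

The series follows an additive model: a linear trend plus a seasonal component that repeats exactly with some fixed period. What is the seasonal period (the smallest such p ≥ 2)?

First differences y_{t+1} − y_t: -103, 310, -644, 609, 338, -103, 310, -644, 609, 338, -103, 310, …
The difference pattern repeats every 5 terms and not for any smaller step, so p = 5.

5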